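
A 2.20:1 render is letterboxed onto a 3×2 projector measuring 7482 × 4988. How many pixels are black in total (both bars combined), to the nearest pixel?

2.20:1 (2.200) > 3×2 (1.500), so the render fills the width.
That makes the image 3400.9091 px tall (7482 / 2.200).
Black = 4988 − 3400.9091 = 1587.0909 px.
That's 1587.0909 × 7482 ≈ 11874614 black pixels.

11874614 pixels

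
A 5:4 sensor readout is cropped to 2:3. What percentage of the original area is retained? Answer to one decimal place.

Going from 5:4 to 2:3 means cutting width while keeping height.
(0.667)/(1.250) ≈ 0.533 of the area survives.

53.3%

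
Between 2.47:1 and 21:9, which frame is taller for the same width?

21:9

2.47 and 21:9 = 2.333; 2.47 > 2.333. The smaller width-to-height ratio is the taller frame.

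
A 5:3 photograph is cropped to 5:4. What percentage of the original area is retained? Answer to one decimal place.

75.0%

5:4 is narrower than 5:3, so the crop keeps the full height and trims the width.
Fraction kept = (1.250)/(1.667) ≈ 75.00%.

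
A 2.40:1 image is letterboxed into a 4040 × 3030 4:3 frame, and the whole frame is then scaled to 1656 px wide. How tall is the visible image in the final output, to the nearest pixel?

At 4040×3030 the image is width-limited, so height = 4040 / 2.400 ≈ 1683.33 px.
Resizing to 1656 px wide multiplies everything by 0.4099: 1683.33 → 690.00 px.

690 px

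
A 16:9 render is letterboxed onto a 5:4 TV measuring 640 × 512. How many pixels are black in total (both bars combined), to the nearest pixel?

16:9 (1.778) > 5:4 (1.250), so the render fills the width.
The render is 640 × 9/16 ≈ 360.0000 px tall.
Black = 512 − 360.0000 = 152.0000 px.
Bar area = 152.0000 × 640 ≈ 97280 px.

97280 pixels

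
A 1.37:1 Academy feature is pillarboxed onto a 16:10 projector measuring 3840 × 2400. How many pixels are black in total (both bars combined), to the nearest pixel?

1.37:1 Academy is narrower than 16:10, so it spans the full height.
Content width = 2400 × 1.370 ≈ 3288.0000 px.
Leftover width: 3840 − 3288.0000 = 552.0000 px.
That's 552.0000 × 2400 ≈ 1324800 black pixels.

1324800 pixels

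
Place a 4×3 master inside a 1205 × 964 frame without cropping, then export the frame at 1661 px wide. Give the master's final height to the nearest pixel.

In the 1205×964 frame the master fills the width: height = 1205 × 3/4 ≈ 903.75 px.
Scaling 1205 → 1661 is ×1.3784, so the height becomes 903.75 × 1.3784 ≈ 1245.75 px.

1246 px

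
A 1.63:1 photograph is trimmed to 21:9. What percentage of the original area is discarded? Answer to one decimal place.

The width stays; only height is cut (since 21:9 is wider than 1.63:1).
(1.630)/(2.333) ≈ 0.699 of the area survives, leaving 30.14% discarded.

30.1%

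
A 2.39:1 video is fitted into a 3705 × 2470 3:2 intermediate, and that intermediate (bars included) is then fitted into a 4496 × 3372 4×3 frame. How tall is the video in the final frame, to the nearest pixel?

1881 px

First fit — 2.39:1 into 3705×2470 spans the width: 3705.00 × 1550.21.
Second fit — the 3:2 canvas into 4496×3372 spans the width: 4496.00 × 2997.33 (×1.2135 from 3705×2470).
The video scales with it: height 1550.21 × 1.2135 ≈ 1881.17.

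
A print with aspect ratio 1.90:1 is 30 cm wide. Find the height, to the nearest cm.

30 / 1.900 = 15.79.

16 cm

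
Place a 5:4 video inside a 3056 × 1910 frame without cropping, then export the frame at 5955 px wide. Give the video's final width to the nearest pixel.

4652 px

At 3056×1910 the video is height-limited, so width = 1910 × 5/4 ≈ 2387.50 px.
Scaling 3056 → 5955 is ×1.9486, so the width becomes 2387.50 × 1.9486 ≈ 4652.34 px.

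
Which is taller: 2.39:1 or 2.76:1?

2.39:1

2.39 and 2.76; 2.76 > 2.39. The smaller width-to-height ratio is the taller frame.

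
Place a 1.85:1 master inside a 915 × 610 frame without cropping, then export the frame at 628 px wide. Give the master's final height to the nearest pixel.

339 px

At 915×610 the master is width-limited, so height = 915 / 1.850 ≈ 494.59 px.
Resizing to 628 px wide multiplies everything by 0.6863: 494.59 → 339.46 px.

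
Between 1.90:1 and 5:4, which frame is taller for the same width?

5:4

1.9 and 5:4 = 1.25; 1.9 > 1.25. The smaller width-to-height ratio is the taller frame.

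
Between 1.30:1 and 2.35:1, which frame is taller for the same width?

1.30:1

1.3 and 2.35; 2.35 > 1.3. The smaller width-to-height ratio is the taller frame.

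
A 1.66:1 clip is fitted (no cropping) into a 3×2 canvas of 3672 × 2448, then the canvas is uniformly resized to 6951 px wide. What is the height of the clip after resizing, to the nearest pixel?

In the 3672×2448 frame the clip fills the width: height = 3672 / 1.660 ≈ 2212.05 px.
Scaling 3672 → 6951 is ×1.8930, so the height becomes 2212.05 × 1.8930 ≈ 4187.35 px.

4187 px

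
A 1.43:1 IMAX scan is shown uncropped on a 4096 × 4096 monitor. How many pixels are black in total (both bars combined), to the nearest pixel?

Since 1.430 > 1.000, the scan is width-limited.
The scan is 4096 / 1.430 ≈ 2864.3357 px tall.
4096 − 2864.3357 = 1231.6643 px of bars.
Bar area = 1231.6643 × 4096 ≈ 5044897 px.

5044897 pixels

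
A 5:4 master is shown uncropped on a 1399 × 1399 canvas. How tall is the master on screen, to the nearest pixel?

5:4 (1.250) > square (1.000), so the master fills the width.
That makes the image 1119.20 px tall (1399 × 4/5).

1119 px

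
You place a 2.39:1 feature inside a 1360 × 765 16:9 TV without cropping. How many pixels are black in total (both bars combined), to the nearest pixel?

Since 2.390 > 1.778, the feature is width-limited.
That makes the image 569.0377 px tall (1360 / 2.390).
Black = 765 − 569.0377 = 195.9623 px.
Across the 1360-px span: 195.9623 × 1360 ≈ 266509 px.

266509 pixels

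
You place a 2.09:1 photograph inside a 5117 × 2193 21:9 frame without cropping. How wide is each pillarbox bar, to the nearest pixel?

267 px

2.09:1 (2.090) < 21:9 (2.333), so the photograph fills the height.
Content width = 2193 × 2.090 ≈ 4583.37 px.
Leftover width: 5117 − 4583.37 = 533.63 px → 266.81 each side.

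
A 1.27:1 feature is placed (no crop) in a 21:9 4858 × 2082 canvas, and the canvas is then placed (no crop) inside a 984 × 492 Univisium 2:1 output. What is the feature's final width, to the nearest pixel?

536 px

Inside the 4858×2082 canvas the feature is height-limited at 2644.14 × 2082.00.
The 21:9 canvas is width-limited in 984×492, giving 984.00 × 421.71; scale factor 0.2026.
The feature scales with it: width 2644.14 × 0.2026 ≈ 535.58.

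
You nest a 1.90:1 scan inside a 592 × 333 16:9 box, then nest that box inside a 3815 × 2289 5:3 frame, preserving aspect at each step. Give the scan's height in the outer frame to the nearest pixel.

First fit — 1.90:1 into 592×333 spans the width: 592.00 × 311.58.
The 16:9 canvas is width-limited in 3815×2289, giving 3815.00 × 2145.94; scale factor 6.4443.
The scan scales with it: height 311.58 × 6.4443 ≈ 2007.89.

2008 px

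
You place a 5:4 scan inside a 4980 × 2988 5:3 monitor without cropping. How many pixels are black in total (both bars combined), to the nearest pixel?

3720060 pixels

Since 1.250 < 1.667, the scan is height-limited.
The scan is 2988 × 5/4 ≈ 3735.0000 px wide.
Black = 4980 − 3735.0000 = 1245.0000 px.
Bar area = 1245.0000 × 2988 ≈ 3720060 px.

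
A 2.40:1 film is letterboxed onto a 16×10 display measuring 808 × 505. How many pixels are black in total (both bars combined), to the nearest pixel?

2.40:1 (2.400) > 16×10 (1.600), so the film fills the width.
That makes the image 336.6667 px tall (808 / 2.400).
Black = 505 − 336.6667 = 168.3333 px.
Across the 808-px span: 168.3333 × 808 ≈ 136013 px.

136013 pixels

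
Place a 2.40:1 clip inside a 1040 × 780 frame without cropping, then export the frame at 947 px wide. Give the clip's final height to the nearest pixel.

At 1040×780 the clip is width-limited, so height = 1040 / 2.400 ≈ 433.33 px.
Resizing to 947 px wide multiplies everything by 0.9106: 433.33 → 394.58 px.

395 px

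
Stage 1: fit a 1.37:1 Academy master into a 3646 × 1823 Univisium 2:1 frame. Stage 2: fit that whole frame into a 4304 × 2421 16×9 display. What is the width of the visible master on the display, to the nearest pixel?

1.37:1 Academy in 3646×1823: fills the height, so the master is 2497.51 × 1823.00.
The Univisium 2:1 canvas is width-limited in 4304×2421, giving 4304.00 × 2152.00; scale factor 1.1805.
Applying the same ×1.1805: 2497.51 → 2948.24.

2948 px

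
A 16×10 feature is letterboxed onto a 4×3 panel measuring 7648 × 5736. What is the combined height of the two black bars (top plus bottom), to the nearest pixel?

16×10 is wider than 4×3, so it spans the full width.
The feature is 7648 × 10/16 ≈ 4780.00 px tall.
5736 − 4780.00 = 956.00 px of bars.

956 px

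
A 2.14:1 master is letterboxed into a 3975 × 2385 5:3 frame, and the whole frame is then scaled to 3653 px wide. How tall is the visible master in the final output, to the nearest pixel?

1707 px

At 3975×2385 the master is width-limited, so height = 3975 / 2.140 ≈ 1857.48 px.
Scaling 3975 → 3653 is ×0.9190, so the height becomes 1857.48 × 0.9190 ≈ 1707.01 px.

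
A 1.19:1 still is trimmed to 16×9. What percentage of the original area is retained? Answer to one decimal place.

66.9%

The width stays; only height is cut (since 16×9 is wider than 1.19:1).
Fraction kept = (1.190)/(1.778) ≈ 66.94%.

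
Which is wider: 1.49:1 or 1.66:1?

1.66:1

1.49 and 1.66; 1.66 > 1.49.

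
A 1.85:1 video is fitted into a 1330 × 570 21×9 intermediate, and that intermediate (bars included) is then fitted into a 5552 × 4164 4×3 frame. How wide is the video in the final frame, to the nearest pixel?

1.85:1 in 1330×570: fills the height, so the video is 1054.50 × 570.00.
21×9 in 5552×4164: fills the width, so the intermediate becomes 5552.00 × 2379.43 — a scale of ×4.1744.
The video scales with it: width 1054.50 × 4.1744 ≈ 4401.94.

4402 px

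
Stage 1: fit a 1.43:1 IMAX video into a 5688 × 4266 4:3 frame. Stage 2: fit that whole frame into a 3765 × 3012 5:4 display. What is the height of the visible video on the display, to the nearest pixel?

2633 px

Inside the 5688×4266 canvas the video is width-limited at 5688.00 × 3977.62.
Second fit — the 4:3 canvas into 3765×3012 spans the width: 3765.00 × 2823.75 (×0.6619 from 5688×4266).
The video scales with it: height 3977.62 × 0.6619 ≈ 2632.87.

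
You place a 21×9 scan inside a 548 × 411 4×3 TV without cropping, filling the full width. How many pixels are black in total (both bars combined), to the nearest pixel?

96526 pixels

That makes the image 234.8571 px tall (548 × 9/21).
Black = 411 − 234.8571 = 176.1429 px.
That's 176.1429 × 548 ≈ 96526 black pixels.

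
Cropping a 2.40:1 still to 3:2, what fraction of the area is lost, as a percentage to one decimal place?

Going from 2.40:1 to 3:2 means cutting width while keeping height.
Fraction kept = (1.500)/(2.400) ≈ 62.50%, so 37.50% is lost.

37.5%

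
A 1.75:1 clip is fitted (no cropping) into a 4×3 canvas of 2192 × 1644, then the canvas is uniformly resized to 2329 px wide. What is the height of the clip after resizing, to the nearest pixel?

1331 px

At 2192×1644 the clip is width-limited, so height = 2192 / 1.750 ≈ 1252.57 px.
Scaling 2192 → 2329 is ×1.0625, so the height becomes 1252.57 × 1.0625 ≈ 1330.86 px.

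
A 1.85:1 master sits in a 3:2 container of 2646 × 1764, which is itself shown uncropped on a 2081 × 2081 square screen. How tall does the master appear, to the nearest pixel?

1.85:1 in 2646×1764: fills the width, so the master is 2646.00 × 1430.27.
Second fit — the 3:2 canvas into 2081×2081 spans the width: 2081.00 × 1387.33 (×0.7865 from 2646×1764).
So the master's height is 1430.27 × 0.7865 ≈ 1124.86.

1125 px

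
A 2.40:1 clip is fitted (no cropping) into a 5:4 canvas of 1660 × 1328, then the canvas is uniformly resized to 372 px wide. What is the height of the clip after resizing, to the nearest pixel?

155 px

In the 1660×1328 frame the clip fills the width: height = 1660 / 2.400 ≈ 691.67 px.
Resizing to 372 px wide multiplies everything by 0.2241: 691.67 → 155.00 px.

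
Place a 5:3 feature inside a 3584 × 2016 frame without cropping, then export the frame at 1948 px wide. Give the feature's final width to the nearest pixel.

In the 3584×2016 frame the feature fills the height: width = 2016 × 5/3 ≈ 3360.00 px.
The frame scales by 1948/3584 = 0.5435; 3360.00 × 0.5435 ≈ 1826.25 px.

1826 px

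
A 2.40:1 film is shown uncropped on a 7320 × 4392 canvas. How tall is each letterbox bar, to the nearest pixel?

671 px

Since 2.400 > 1.667, the film is width-limited.
The film is 7320 / 2.400 ≈ 3050.00 px tall.
Leftover height: 4392 − 3050.00 = 1342.00 px → 671.00 each side.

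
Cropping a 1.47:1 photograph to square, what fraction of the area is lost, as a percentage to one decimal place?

32.0%

The height stays; only width is cut (since square is narrower than 1.47:1).
Area ratio = (1.000)/(1.470) = 68.03%; the remaining 31.97% is cropped out.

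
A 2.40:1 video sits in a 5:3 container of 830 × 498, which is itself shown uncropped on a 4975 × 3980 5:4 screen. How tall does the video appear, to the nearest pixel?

2073 px

Inside the 830×498 canvas the video is width-limited at 830.00 × 345.83.
The 5:3 canvas is width-limited in 4975×3980, giving 4975.00 × 2985.00; scale factor 5.9940.
Applying the same ×5.9940: 345.83 → 2072.92.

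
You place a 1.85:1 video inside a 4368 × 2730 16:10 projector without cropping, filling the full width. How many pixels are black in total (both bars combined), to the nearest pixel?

The video is 4368 / 1.850 ≈ 2361.0811 px tall.
Black = 2730 − 2361.0811 = 368.9189 px.
That's 368.9189 × 4368 ≈ 1611438 black pixels.

1611438 pixels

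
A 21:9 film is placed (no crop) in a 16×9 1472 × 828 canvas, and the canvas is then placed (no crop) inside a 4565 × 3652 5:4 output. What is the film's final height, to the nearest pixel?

21:9 in 1472×828: fills the width, so the film is 1472.00 × 630.86.
The 16×9 canvas is width-limited in 4565×3652, giving 4565.00 × 2567.81; scale factor 3.1012.
The film scales with it: height 630.86 × 3.1012 ≈ 1956.43.

1956 px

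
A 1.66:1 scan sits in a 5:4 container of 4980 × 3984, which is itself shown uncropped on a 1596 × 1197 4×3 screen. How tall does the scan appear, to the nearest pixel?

901 px

First fit — 1.66:1 into 4980×3984 spans the width: 4980.00 × 3000.00.
The 5:4 canvas is height-limited in 1596×1197, giving 1496.25 × 1197.00; scale factor 0.3005.
So the scan's height is 3000.00 × 0.3005 ≈ 901.36.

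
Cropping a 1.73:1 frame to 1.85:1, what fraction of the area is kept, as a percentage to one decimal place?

93.5%

The width stays; only height is cut (since 1.85:1 is wider than 1.73:1).
Fraction kept = (1.730)/(1.850) ≈ 93.51%.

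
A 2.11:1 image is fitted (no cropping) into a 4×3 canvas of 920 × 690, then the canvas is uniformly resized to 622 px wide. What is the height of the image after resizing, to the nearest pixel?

At 920×690 the image is width-limited, so height = 920 / 2.110 ≈ 436.02 px.
Resizing to 622 px wide multiplies everything by 0.6761: 436.02 → 294.79 px.

295 px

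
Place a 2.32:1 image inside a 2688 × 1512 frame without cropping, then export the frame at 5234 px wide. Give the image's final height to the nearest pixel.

At 2688×1512 the image is width-limited, so height = 2688 / 2.320 ≈ 1158.62 px.
Scaling 2688 → 5234 is ×1.9472, so the height becomes 1158.62 × 1.9472 ≈ 2256.03 px.

2256 px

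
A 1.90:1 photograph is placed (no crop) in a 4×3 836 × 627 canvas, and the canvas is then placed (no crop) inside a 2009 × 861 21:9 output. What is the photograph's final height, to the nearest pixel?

604 px

Inside the 836×627 canvas the photograph is width-limited at 836.00 × 440.00.
The 4×3 canvas is height-limited in 2009×861, giving 1148.00 × 861.00; scale factor 1.3732.
So the photograph's height is 440.00 × 1.3732 ≈ 604.21.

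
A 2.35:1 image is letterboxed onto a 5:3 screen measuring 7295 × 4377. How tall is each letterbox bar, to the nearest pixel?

636 px

Since 2.350 > 1.667, the image is width-limited.
Content height = 7295 / 2.350 ≈ 3104.26 px.
Leftover height: 4377 − 3104.26 = 1272.74 px → 636.37 each side.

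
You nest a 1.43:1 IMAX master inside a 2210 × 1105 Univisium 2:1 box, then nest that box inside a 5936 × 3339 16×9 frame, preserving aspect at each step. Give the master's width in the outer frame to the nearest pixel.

First fit — 1.43:1 IMAX into 2210×1105 spans the height: 1580.15 × 1105.00.
Second fit — the Univisium 2:1 canvas into 5936×3339 spans the width: 5936.00 × 2968.00 (×2.6860 from 2210×1105).
So the master's width is 1580.15 × 2.6860 ≈ 4244.24.

4244 px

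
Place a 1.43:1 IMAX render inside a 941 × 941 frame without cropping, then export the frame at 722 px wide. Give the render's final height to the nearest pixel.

505 px

Fitted into 941×941, the render spans the width; its height is 941 / 1.430 ≈ 658.04 px.
Resizing to 722 px wide multiplies everything by 0.7673: 658.04 → 504.90 px.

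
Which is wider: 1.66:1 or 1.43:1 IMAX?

1.66:1

1.66 and 1.43; 1.66 > 1.43.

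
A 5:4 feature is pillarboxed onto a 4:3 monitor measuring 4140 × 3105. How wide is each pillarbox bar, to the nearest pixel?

5:4 is narrower than 4:3, so it spans the full height.
Content width = 3105 × 5/4 ≈ 3881.25 px.
Leftover width: 4140 − 3881.25 = 258.75 px → 129.38 each side.

129 px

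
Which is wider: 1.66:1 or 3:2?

1.66 and 3:2 = 1.5; 1.66 > 1.5.

1.66:1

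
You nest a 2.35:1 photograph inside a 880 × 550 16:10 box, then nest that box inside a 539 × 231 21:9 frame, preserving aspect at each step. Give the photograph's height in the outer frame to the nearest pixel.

2.35:1 in 880×550: fills the width, so the photograph is 880.00 × 374.47.
The 16:10 canvas is height-limited in 539×231, giving 369.60 × 231.00; scale factor 0.4200.
The photograph scales with it: height 374.47 × 0.4200 ≈ 157.28.

157 px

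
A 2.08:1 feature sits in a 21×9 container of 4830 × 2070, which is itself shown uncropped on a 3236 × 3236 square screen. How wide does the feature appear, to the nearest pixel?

2885 px

2.08:1 in 4830×2070: fills the height, so the feature is 4305.60 × 2070.00.
The 21×9 canvas is width-limited in 3236×3236, giving 3236.00 × 1386.86; scale factor 0.6700.
Applying the same ×0.6700: 4305.60 → 2884.66.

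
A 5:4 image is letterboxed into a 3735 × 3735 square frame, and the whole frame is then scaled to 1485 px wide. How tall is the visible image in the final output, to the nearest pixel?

1188 px

In the 3735×3735 frame the image fills the width: height = 3735 × 4/5 ≈ 2988.00 px.
Scaling 3735 → 1485 is ×0.3976, so the height becomes 2988.00 × 0.3976 ≈ 1188.00 px.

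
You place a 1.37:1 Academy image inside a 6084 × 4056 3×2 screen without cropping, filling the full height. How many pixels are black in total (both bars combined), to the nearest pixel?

That makes the image 5556.7200 px wide (4056 × 1.370).
6084 − 5556.7200 = 527.2800 px of bars.
Bar area = 527.2800 × 4056 ≈ 2138648 px.

2138648 pixels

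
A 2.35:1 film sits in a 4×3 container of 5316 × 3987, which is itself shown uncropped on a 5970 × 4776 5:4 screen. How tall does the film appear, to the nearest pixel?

2540 px

2.35:1 in 5316×3987: fills the width, so the film is 5316.00 × 2262.13.
4×3 in 5970×4776: fills the width, so the intermediate becomes 5970.00 × 4477.50 — a scale of ×1.1230.
Applying the same ×1.1230: 2262.13 → 2540.43.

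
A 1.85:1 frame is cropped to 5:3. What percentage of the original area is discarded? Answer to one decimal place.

9.9%

5:3 is narrower than 1.85:1, so the crop keeps the full height and trims the width.
Area ratio = (1.667)/(1.850) = 90.09%; the remaining 9.91% is cropped out.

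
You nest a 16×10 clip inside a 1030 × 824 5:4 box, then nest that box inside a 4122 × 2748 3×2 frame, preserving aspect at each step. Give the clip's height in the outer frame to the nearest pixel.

2147 px

Inside the 1030×824 canvas the clip is width-limited at 1030.00 × 643.75.
5:4 in 4122×2748: fills the height, so the intermediate becomes 3435.00 × 2748.00 — a scale of ×3.3350.
So the clip's height is 643.75 × 3.3350 ≈ 2146.88.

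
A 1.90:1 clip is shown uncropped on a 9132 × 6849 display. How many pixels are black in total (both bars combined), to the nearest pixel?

18653792 pixels

1.90:1 (1.900) > 4:3 (1.333), so the clip fills the width.
Content height = 9132 / 1.900 ≈ 4806.3158 px.
6849 − 4806.3158 = 2042.6842 px of bars.
Across the 9132-px span: 2042.6842 × 9132 ≈ 18653792 px.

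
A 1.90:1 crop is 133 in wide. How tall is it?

70 in

At 1.90:1, 133 / 1.900 ≈ 70.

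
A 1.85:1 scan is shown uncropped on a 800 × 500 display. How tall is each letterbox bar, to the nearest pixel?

1.85:1 is wider than 16:10, so it spans the full width.
Content height = 800 / 1.850 ≈ 432.43 px.
Black = 500 − 432.43 = 67.57 px, or 33.78 per bar.

34 px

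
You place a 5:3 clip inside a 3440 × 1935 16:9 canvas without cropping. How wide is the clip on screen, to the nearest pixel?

3225 px

5:3 (1.667) < 16:9 (1.778), so the clip fills the height.
Content width = 1935 × 5/3 ≈ 3225.00 px.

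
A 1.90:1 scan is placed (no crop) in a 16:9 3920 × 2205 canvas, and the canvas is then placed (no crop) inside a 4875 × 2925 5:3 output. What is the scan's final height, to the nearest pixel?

2566 px

Inside the 3920×2205 canvas the scan is width-limited at 3920.00 × 2063.16.
The 16:9 canvas is width-limited in 4875×2925, giving 4875.00 × 2742.19; scale factor 1.2436.
So the scan's height is 2063.16 × 1.2436 ≈ 2565.79.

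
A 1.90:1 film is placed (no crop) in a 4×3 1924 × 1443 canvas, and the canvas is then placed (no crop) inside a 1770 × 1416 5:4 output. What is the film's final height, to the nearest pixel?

1.90:1 in 1924×1443: fills the width, so the film is 1924.00 × 1012.63.
The 4×3 canvas is width-limited in 1770×1416, giving 1770.00 × 1327.50; scale factor 0.9200.
Applying the same ×0.9200: 1012.63 → 931.58.

932 px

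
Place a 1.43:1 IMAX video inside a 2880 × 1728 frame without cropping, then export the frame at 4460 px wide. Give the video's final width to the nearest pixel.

3827 px

In the 2880×1728 frame the video fills the height: width = 1728 × 1.430 ≈ 2471.04 px.
Resizing to 4460 px wide multiplies everything by 1.5486: 2471.04 → 3826.68 px.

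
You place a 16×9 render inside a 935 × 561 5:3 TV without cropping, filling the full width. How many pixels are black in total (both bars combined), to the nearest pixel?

32783 pixels

The render is 935 × 9/16 ≈ 525.9375 px tall.
561 − 525.9375 = 35.0625 px of bars.
Across the 935-px span: 35.0625 × 935 ≈ 32783 px.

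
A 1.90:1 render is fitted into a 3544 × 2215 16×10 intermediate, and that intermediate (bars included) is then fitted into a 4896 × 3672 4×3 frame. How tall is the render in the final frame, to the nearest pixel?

First fit — 1.90:1 into 3544×2215 spans the width: 3544.00 × 1865.26.
Second fit — the 16×10 canvas into 4896×3672 spans the width: 4896.00 × 3060.00 (×1.3815 from 3544×2215).
Applying the same ×1.3815: 1865.26 → 2576.84.

2577 px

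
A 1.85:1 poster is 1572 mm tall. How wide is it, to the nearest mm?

2908 mm

At 1.85:1, 1572 × 1.850 ≈ 2908.20.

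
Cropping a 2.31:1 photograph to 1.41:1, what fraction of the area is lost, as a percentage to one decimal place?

39.0%

The height stays; only width is cut (since 1.41:1 is narrower than 2.31:1).
Fraction kept = (1.410)/(2.310) ≈ 61.04%, so 38.96% is lost.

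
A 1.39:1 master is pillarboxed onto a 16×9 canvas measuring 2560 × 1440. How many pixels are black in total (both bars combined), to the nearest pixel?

Since 1.390 < 1.778, the master is height-limited.
That makes the image 2001.6000 px wide (1440 × 1.390).
Black = 2560 − 2001.6000 = 558.4000 px.
That's 558.4000 × 1440 ≈ 804096 black pixels.

804096 pixels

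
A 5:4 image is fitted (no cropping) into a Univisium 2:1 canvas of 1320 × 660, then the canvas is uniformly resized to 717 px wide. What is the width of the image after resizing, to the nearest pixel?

Fitted into 1320×660, the image spans the height; its width is 660 × 5/4 ≈ 825.00 px.
Resizing to 717 px wide multiplies everything by 0.5432: 825.00 → 448.12 px.

448 px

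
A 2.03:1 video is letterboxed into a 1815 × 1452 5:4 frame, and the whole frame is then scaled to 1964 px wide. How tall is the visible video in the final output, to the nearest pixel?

967 px

In the 1815×1452 frame the video fills the width: height = 1815 / 2.030 ≈ 894.09 px.
Scaling 1815 → 1964 is ×1.0821, so the height becomes 894.09 × 1.0821 ≈ 967.49 px.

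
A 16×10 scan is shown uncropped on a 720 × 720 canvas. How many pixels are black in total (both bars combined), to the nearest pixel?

16×10 (1.600) > square (1.000), so the scan fills the width.
That makes the image 450.0000 px tall (720 × 10/16).
Black = 720 − 450.0000 = 270.0000 px.
That's 270.0000 × 720 ≈ 194400 black pixels.

194400 pixels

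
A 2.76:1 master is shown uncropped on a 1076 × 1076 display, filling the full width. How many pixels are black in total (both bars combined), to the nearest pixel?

Content height = 1076 / 2.760 ≈ 389.8551 px.
Leftover height: 1076 − 389.8551 = 686.1449 px.
That's 686.1449 × 1076 ≈ 738292 black pixels.

738292 pixels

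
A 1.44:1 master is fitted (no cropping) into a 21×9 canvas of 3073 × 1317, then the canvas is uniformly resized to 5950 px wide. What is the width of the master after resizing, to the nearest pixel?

3672 px

At 3073×1317 the master is height-limited, so width = 1317 × 1.440 ≈ 1896.48 px.
The frame scales by 5950/3073 = 1.9362; 1896.48 × 1.9362 ≈ 3672.00 px.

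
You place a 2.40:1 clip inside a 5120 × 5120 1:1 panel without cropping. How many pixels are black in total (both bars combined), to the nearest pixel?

Since 2.400 > 1.000, the clip is width-limited.
The clip is 5120 / 2.400 ≈ 2133.3333 px tall.
Black = 5120 − 2133.3333 = 2986.6667 px.
Bar area = 2986.6667 × 5120 ≈ 15291733 px.

15291733 pixels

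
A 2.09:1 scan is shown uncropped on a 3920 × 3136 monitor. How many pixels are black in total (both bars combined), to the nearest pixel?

Since 2.090 > 1.250, the scan is width-limited.
That makes the image 1875.5981 px tall (3920 / 2.090).
Leftover height: 3136 − 1875.5981 = 1260.4019 px.
That's 1260.4019 × 3920 ≈ 4940776 black pixels.

4940776 pixels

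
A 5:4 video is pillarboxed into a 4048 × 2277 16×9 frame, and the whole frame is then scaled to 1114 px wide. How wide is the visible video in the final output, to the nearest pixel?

At 4048×2277 the video is height-limited, so width = 2277 × 5/4 ≈ 2846.25 px.
Scaling 4048 → 1114 is ×0.2752, so the width becomes 2846.25 × 0.2752 ≈ 783.28 px.

783 px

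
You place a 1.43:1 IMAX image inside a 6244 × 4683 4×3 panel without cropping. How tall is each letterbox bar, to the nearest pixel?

1.43:1 IMAX (1.430) > 4×3 (1.333), so the image fills the width.
Content height = 6244 / 1.430 ≈ 4366.43 px.
4683 − 4366.43 = 316.57 px of bars (158.28 each).

158 px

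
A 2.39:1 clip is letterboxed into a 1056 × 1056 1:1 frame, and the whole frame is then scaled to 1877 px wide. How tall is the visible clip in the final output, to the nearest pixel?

At 1056×1056 the clip is width-limited, so height = 1056 / 2.390 ≈ 441.84 px.
Scaling 1056 → 1877 is ×1.7775, so the height becomes 441.84 × 1.7775 ≈ 785.36 px.

785 px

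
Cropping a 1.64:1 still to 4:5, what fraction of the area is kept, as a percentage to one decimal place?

The height stays; only width is cut (since 4:5 is narrower than 1.64:1).
(0.800)/(1.640) ≈ 0.488 of the area survives.

48.8%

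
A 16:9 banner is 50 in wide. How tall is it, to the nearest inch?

50·9/16 = 28.12.

28 in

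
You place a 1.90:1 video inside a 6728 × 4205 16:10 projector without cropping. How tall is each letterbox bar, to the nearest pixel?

332 px

Since 1.900 > 1.600, the video is width-limited.
That makes the image 3541.05 px tall (6728 / 1.900).
Black = 4205 − 3541.05 = 663.95 px, or 331.97 per bar.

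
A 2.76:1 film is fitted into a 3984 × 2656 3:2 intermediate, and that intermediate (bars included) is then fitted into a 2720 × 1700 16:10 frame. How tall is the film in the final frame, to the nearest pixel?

924 px

2.76:1 in 3984×2656: fills the width, so the film is 3984.00 × 1443.48.
Second fit — the 3:2 canvas into 2720×1700 spans the height: 2550.00 × 1700.00 (×0.6401 from 3984×2656).
So the film's height is 1443.48 × 0.6401 ≈ 923.91.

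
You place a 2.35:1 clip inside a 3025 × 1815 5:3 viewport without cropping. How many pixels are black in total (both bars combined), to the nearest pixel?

1596492 pixels

2.35:1 is wider than 5:3, so it spans the full width.
The clip is 3025 / 2.350 ≈ 1287.2340 px tall.
1815 − 1287.2340 = 527.7660 px of bars.
Bar area = 527.7660 × 3025 ≈ 1596492 px.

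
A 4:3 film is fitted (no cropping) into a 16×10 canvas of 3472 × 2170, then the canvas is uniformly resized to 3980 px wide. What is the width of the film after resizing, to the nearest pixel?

3317 px

Fitted into 3472×2170, the film spans the height; its width is 2170 × 4/3 ≈ 2893.33 px.
The frame scales by 3980/3472 = 1.1463; 2893.33 × 1.1463 ≈ 3316.67 px.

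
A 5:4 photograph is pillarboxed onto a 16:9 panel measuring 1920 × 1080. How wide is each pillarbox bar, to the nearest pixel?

Since 1.250 < 1.778, the photograph is height-limited.
The photograph is 1080 × 5/4 ≈ 1350.00 px wide.
1920 − 1350.00 = 570.00 px of bars (285.00 each).

285 px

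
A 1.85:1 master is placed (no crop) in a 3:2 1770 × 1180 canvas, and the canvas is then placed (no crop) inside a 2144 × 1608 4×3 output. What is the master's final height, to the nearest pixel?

1159 px

First fit — 1.85:1 into 1770×1180 spans the width: 1770.00 × 956.76.
3:2 in 2144×1608: fills the width, so the intermediate becomes 2144.00 × 1429.33 — a scale of ×1.2113.
So the master's height is 956.76 × 1.2113 ≈ 1158.92.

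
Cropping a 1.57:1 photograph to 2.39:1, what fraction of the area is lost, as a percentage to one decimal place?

Going from 1.57:1 to 2.39:1 means cutting height while keeping width.
(1.570)/(2.390) ≈ 0.657 of the area survives, leaving 34.31% discarded.

34.3%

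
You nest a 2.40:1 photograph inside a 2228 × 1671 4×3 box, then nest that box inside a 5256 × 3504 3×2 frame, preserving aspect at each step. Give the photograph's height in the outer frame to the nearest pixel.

1947 px

Inside the 2228×1671 canvas the photograph is width-limited at 2228.00 × 928.33.
4×3 in 5256×3504: fills the height, so the intermediate becomes 4672.00 × 3504.00 — a scale of ×2.0969.
The photograph scales with it: height 928.33 × 2.0969 ≈ 1946.67.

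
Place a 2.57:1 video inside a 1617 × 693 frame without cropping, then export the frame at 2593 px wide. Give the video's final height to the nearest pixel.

Fitted into 1617×693, the video spans the width; its height is 1617 / 2.570 ≈ 629.18 px.
The frame scales by 2593/1617 = 1.6036; 629.18 × 1.6036 ≈ 1008.95 px.

1009 px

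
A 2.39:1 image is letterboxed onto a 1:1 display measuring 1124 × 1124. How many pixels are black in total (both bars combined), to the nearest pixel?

Since 2.390 > 1.000, the image is width-limited.
That makes the image 470.2929 px tall (1124 / 2.390).
Black = 1124 − 470.2929 = 653.7071 px.
That's 653.7071 × 1124 ≈ 734767 black pixels.

734767 pixels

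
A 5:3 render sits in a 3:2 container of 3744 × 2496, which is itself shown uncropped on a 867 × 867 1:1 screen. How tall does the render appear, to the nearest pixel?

Inside the 3744×2496 canvas the render is width-limited at 3744.00 × 2246.40.
3:2 in 867×867: fills the width, so the intermediate becomes 867.00 × 578.00 — a scale of ×0.2316.
The render scales with it: height 2246.40 × 0.2316 ≈ 520.20.

520 px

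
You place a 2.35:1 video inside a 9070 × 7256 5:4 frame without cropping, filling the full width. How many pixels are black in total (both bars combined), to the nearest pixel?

Content height = 9070 / 2.350 ≈ 3859.5745 px.
Leftover height: 7256 − 3859.5745 = 3396.4255 px.
That's 3396.4255 × 9070 ≈ 30805580 black pixels.

30805580 pixels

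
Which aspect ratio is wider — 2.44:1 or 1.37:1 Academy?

2.44:1

2.44 and 1.37; 2.44 > 1.37.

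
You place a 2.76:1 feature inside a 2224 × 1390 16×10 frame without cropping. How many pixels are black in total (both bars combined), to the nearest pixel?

Since 2.760 > 1.600, the feature is width-limited.
The feature is 2224 / 2.760 ≈ 805.7971 px tall.
Leftover height: 1390 − 805.7971 = 584.2029 px.
Bar area = 584.2029 × 2224 ≈ 1299267 px.

1299267 pixels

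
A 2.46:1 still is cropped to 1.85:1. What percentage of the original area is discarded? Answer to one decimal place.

1.85:1 is narrower than 2.46:1, so the crop keeps the full height and trims the width.
Fraction kept = (1.850)/(2.460) ≈ 75.20%, so 24.80% is lost.

24.8%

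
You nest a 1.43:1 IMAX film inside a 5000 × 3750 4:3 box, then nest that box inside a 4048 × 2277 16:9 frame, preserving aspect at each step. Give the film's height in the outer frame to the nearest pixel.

Inside the 5000×3750 canvas the film is width-limited at 5000.00 × 3496.50.
4:3 in 4048×2277: fills the height, so the intermediate becomes 3036.00 × 2277.00 — a scale of ×0.6072.
So the film's height is 3496.50 × 0.6072 ≈ 2123.08.

2123 px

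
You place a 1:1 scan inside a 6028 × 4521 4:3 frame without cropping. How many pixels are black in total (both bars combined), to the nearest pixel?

6813147 pixels

1:1 is narrower than 4:3, so it spans the full height.
That makes the image 4521.0000 px wide (4521 × 1/1).
Black = 6028 − 4521.0000 = 1507.0000 px.
Bar area = 1507.0000 × 4521 ≈ 6813147 px.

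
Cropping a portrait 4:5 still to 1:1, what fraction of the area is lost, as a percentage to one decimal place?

Going from portrait 4:5 to 1:1 means cutting height while keeping width.
Area ratio = (0.800)/(1.000) = 80.00%; the remaining 20.00% is cropped out.

20.0%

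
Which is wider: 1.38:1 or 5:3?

5:3

1.38 and 5:3 = 1.667; 1.667 > 1.38.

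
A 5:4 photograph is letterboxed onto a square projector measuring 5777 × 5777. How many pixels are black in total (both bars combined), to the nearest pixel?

6674746 pixels

5:4 (1.250) > square (1.000), so the photograph fills the width.
The photograph is 5777 × 4/5 ≈ 4621.6000 px tall.
Black = 5777 − 4621.6000 = 1155.4000 px.
That's 1155.4000 × 5777 ≈ 6674746 black pixels.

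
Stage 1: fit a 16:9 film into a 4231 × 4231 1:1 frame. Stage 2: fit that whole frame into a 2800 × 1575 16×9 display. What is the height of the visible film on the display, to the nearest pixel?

886 px

First fit — 16:9 into 4231×4231 spans the width: 4231.00 × 2379.94.
1:1 in 2800×1575: fills the height, so the intermediate becomes 1575.00 × 1575.00 — a scale of ×0.3723.
The film scales with it: height 2379.94 × 0.3723 ≈ 885.94.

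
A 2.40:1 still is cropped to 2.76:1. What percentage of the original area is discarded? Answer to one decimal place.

The width stays; only height is cut (since 2.76:1 is wider than 2.40:1).
(2.400)/(2.760) ≈ 0.870 of the area survives, leaving 13.04% discarded.

13.0%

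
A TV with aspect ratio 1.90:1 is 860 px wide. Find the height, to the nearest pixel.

453 px

At 1.90:1, 860 / 1.900 ≈ 452.63.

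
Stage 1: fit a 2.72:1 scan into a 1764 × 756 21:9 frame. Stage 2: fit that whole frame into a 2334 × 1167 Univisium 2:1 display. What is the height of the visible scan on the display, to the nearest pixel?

858 px

First fit — 2.72:1 into 1764×756 spans the width: 1764.00 × 648.53.
Second fit — the 21:9 canvas into 2334×1167 spans the width: 2334.00 × 1000.29 (×1.3231 from 1764×756).
The scan scales with it: height 648.53 × 1.3231 ≈ 858.09.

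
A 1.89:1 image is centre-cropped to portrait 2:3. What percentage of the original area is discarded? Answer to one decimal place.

portrait 2:3 is narrower than 1.89:1, so the crop keeps the full height and trims the width.
(0.667)/(1.890) ≈ 0.353 of the area survives, leaving 64.73% discarded.

64.7%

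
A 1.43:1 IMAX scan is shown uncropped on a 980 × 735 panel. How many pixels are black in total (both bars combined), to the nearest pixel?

48692 pixels

1.43:1 IMAX is wider than 4:3, so it spans the full width.
The scan is 980 / 1.430 ≈ 685.3147 px tall.
Leftover height: 735 − 685.3147 = 49.6853 px.
That's 49.6853 × 980 ≈ 48692 black pixels.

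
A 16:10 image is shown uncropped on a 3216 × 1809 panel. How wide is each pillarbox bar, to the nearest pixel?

161 px

16:10 (1.600) < 16:9 (1.778), so the image fills the height.
Content width = 1809 × 16/10 ≈ 2894.40 px.
3216 − 2894.40 = 321.60 px of bars (160.80 each).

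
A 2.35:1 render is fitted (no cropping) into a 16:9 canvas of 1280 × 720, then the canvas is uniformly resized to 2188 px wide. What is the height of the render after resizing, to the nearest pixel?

In the 1280×720 frame the render fills the width: height = 1280 / 2.350 ≈ 544.68 px.
Resizing to 2188 px wide multiplies everything by 1.7094: 544.68 → 931.06 px.

931 px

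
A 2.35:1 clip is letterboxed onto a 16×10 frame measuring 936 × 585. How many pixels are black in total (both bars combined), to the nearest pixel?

2.35:1 (2.350) > 16×10 (1.600), so the clip fills the width.
That makes the image 398.2979 px tall (936 / 2.350).
Black = 585 − 398.2979 = 186.7021 px.
Across the 936-px span: 186.7021 × 936 ≈ 174753 px.

174753 pixels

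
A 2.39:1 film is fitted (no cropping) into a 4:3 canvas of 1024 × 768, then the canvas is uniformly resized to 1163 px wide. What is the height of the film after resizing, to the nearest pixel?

At 1024×768 the film is width-limited, so height = 1024 / 2.390 ≈ 428.45 px.
The frame scales by 1163/1024 = 1.1357; 428.45 × 1.1357 ≈ 486.61 px.

487 px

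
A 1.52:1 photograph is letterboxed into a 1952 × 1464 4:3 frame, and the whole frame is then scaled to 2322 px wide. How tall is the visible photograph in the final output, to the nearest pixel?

In the 1952×1464 frame the photograph fills the width: height = 1952 / 1.520 ≈ 1284.21 px.
Resizing to 2322 px wide multiplies everything by 1.1895: 1284.21 → 1527.63 px.

1528 px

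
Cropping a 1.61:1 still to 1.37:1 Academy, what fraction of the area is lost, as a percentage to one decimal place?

Going from 1.61:1 to 1.37:1 Academy means cutting width while keeping height.
Fraction kept = (1.370)/(1.610) ≈ 85.09%, so 14.91% is lost.

14.9%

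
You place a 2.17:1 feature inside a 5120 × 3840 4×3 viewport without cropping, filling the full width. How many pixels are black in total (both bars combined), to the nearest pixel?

Content height = 5120 / 2.170 ≈ 2359.4470 px.
3840 − 2359.4470 = 1480.5530 px of bars.
Bar area = 1480.5530 × 5120 ≈ 7580431 px.

7580431 pixels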